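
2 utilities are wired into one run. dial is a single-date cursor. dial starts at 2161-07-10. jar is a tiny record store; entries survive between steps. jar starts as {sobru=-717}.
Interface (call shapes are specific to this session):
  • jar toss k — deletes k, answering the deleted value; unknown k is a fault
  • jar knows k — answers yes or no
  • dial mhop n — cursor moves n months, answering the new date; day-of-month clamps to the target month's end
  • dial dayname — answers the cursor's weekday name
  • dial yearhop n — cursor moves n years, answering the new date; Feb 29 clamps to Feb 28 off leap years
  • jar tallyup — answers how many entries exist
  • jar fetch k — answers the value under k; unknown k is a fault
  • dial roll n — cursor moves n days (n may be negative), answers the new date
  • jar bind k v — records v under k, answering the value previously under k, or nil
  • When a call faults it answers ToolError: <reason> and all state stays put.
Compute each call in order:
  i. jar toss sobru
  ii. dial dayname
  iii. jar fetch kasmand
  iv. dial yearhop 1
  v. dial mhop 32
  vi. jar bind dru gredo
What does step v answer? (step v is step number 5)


// jar toss(k→sobru) : -717
// dial dayname() : Friday
// jar fetch(k→kasmand) : ToolError: no such key kasmand
// dial yearhop(n→1) : 2162-07-10
// dial mhop(n→32) : 2165-03-10
// jar bind(k→dru, v→gredo) : nil

Answer: 2165-03-10


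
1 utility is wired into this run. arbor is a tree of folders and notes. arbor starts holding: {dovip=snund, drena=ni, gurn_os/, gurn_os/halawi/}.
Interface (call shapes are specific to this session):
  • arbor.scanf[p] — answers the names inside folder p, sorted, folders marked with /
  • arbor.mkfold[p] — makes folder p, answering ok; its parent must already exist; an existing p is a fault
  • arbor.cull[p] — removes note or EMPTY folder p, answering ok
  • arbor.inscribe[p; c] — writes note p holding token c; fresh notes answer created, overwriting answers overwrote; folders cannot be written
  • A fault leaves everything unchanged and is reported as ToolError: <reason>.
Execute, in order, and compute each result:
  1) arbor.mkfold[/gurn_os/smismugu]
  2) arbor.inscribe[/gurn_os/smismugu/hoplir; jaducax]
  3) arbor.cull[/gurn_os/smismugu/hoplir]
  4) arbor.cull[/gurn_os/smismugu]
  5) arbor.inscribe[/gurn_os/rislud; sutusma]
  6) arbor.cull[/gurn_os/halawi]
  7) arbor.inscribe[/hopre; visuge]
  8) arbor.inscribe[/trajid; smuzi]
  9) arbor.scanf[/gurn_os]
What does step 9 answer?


% arbor.mkfold(p=/gurn_os/smismugu) => ok
% arbor.inscribe(p=/gurn_os/smismugu/hoplir, c=jaducax) => created
% arbor.cull(p=/gurn_os/smismugu/hoplir) => ok
% arbor.cull(p=/gurn_os/smismugu) => ok
% arbor.inscribe(p=/gurn_os/rislud, c=sutusma) => created
% arbor.cull(p=/gurn_os/halawi) => ok
% arbor.inscribe(p=/hopre, c=visuge) => created
% arbor.inscribe(p=/trajid, c=smuzi) => created
% arbor.scanf(p=/gurn_os) => [rislud]

Answer: [rislud]


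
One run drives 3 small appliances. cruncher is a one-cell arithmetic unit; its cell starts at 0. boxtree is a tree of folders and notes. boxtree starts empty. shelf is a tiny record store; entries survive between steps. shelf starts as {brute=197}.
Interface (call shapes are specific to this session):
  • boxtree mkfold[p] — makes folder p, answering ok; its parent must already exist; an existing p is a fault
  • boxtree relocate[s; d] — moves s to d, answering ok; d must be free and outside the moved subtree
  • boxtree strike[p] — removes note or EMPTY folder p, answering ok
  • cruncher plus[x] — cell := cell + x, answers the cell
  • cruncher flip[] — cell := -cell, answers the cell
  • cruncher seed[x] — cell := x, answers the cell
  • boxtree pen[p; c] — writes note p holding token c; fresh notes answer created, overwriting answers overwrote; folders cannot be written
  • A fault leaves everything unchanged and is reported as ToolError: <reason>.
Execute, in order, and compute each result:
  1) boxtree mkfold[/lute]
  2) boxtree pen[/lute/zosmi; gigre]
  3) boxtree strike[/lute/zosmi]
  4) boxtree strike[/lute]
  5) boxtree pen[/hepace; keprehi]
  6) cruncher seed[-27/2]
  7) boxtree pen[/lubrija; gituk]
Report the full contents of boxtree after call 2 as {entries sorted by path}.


Answer: {lute/, lute/zosmi=gigre}

Derivation:
[in] boxtree mkfold p='/lute'
[out] ok
[in] boxtree pen p='/lute/zosmi' c='gigre'
[out] created
[in] boxtree strike p='/lute/zosmi'
[out] ok
[in] boxtree strike p='/lute'
[out] ok
[in] boxtree pen p='/hepace' c='keprehi'
[out] created
[in] cruncher seed x='-27/2'
[out] -27/2
[in] boxtree pen p='/lubrija' c='gituk'
[out] created


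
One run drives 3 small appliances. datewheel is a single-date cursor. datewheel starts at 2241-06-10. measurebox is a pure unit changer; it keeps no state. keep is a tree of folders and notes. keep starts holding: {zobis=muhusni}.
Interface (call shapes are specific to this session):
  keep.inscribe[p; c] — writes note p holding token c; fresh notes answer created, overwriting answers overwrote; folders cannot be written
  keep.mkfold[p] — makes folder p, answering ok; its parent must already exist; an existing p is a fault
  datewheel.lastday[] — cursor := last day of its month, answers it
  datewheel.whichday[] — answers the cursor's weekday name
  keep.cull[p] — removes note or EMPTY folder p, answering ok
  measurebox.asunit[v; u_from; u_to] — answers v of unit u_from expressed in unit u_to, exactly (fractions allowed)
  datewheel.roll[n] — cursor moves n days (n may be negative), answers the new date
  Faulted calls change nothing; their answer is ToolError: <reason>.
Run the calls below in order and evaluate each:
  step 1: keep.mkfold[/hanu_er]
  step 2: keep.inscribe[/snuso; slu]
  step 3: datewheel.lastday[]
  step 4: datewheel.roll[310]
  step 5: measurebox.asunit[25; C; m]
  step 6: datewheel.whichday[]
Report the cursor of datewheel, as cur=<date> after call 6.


Answer: cur=2242-05-06

Derivation:
Act: mkfold[p: /hanu_er]
Obs: ok
Act: inscribe[p: /snuso; c: slu]
Obs: created
Act: lastday[]
Obs: 2241-06-30
Act: roll[n: 310]
Obs: 2242-05-06
Act: asunit[v: 25; u_from: C; u_to: m]
Obs: ToolError: incompatible units
Act: whichday[]
Obs: Friday


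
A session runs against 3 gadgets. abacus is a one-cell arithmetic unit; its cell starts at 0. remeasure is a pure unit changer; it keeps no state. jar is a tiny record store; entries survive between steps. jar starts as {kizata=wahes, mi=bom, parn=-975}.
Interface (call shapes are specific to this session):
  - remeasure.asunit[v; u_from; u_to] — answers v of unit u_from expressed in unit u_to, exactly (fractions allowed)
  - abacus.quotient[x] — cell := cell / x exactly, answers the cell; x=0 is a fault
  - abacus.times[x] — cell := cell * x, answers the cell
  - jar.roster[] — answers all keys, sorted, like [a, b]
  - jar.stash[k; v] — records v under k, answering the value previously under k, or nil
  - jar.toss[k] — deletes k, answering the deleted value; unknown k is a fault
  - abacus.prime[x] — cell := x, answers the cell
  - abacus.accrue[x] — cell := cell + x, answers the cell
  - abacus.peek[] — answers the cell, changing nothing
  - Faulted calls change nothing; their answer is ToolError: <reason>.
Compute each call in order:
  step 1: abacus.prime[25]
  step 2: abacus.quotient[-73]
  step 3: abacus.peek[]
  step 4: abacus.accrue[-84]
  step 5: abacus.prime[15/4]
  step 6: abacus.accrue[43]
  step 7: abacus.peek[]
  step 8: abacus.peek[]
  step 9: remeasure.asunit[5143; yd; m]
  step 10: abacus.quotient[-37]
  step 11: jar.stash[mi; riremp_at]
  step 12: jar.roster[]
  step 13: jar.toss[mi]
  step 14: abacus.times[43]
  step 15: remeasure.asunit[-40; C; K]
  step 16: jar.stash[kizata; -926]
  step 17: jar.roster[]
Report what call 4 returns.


Answer: -6157/73

Derivation:
// 1. abacus.prime(x=25) -> 25
// 2. abacus.quotient(x=-73) -> -25/73
// 3. abacus.peek() -> -25/73
// 4. abacus.accrue(x=-84) -> -6157/73
// 5. abacus.prime(x=15/4) -> 15/4
// 6. abacus.accrue(x=43) -> 187/4
// 7. abacus.peek() -> 187/4
// 8. abacus.peek() -> 187/4
// 9. remeasure.asunit(v=5143, u_from=yd, u_to=m) -> 5878449/1250
// 10. abacus.quotient(x=-37) -> -187/148
// 11. jar.stash(k=mi, v=riremp_at) -> bom
// 12. jar.roster() -> [kizata, mi, parn]
// 13. jar.toss(k=mi) -> riremp_at
// 14. abacus.times(x=43) -> -8041/148
// 15. remeasure.asunit(v=-40, u_from=C, u_to=K) -> 4663/20
// 16. jar.stash(k=kizata, v=-926) -> wahes
// 17. jar.roster() -> [kizata, parn]


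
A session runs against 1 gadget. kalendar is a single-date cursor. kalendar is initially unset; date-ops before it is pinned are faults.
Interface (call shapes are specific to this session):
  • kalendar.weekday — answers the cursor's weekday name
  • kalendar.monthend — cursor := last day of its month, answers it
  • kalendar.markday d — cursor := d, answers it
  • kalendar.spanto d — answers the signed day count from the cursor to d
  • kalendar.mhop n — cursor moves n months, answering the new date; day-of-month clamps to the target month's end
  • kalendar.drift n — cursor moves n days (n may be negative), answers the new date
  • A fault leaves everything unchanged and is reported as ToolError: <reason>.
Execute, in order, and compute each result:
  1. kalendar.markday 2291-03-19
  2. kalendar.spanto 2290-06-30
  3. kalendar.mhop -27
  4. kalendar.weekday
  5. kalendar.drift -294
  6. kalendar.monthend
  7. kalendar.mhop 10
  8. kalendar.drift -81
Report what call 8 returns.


Answer: 2288-10-09

Derivation:
I invoke kalendar.markday using d='2291-03-19', and see 2291-03-19.
Calling kalendar.spanto using d='2290-06-30', which returns -262.
Then kalendar.mhop using n='-27', → 2288-12-19.
Then kalendar.weekday, — result: Wednesday.
Now I run kalendar.drift using n='-294', and get 2288-02-29.
I invoke kalendar.monthend, and observe 2288-02-29.
Next I call kalendar.mhop using n='10', which returns 2288-12-29.
Then kalendar.drift using n='-81', which returns 2288-10-09.


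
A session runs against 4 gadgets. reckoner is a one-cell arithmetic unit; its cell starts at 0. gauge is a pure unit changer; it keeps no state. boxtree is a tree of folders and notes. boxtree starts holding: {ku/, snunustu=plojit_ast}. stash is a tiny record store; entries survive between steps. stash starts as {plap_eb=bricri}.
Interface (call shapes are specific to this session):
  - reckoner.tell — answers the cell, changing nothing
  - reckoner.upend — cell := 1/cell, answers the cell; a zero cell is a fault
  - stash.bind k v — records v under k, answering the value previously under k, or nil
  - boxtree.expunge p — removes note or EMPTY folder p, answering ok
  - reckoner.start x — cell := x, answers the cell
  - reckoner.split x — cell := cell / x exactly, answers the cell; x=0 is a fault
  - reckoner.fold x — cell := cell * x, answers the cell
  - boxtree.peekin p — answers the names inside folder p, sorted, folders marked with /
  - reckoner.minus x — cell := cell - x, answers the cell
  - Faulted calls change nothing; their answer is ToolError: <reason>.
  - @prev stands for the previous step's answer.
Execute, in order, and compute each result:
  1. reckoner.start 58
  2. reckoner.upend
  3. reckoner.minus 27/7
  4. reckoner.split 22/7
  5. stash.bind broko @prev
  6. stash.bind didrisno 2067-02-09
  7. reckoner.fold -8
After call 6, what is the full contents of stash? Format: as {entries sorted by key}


→ reckoner.start(x=58)
← 58
→ reckoner.upend()
← 1/58
→ reckoner.minus(x=27/7)
← -1559/406
→ reckoner.split(x=22/7)
← -1559/1276
→ stash.bind(k=broko, v=@prev)
← nil
→ stash.bind(k=didrisno, v=2067-02-09)
← nil
→ reckoner.fold(x=-8)
← 3118/319

Answer: {broko=-1559/1276, didrisno=2067-02-09, plap_eb=bricri}


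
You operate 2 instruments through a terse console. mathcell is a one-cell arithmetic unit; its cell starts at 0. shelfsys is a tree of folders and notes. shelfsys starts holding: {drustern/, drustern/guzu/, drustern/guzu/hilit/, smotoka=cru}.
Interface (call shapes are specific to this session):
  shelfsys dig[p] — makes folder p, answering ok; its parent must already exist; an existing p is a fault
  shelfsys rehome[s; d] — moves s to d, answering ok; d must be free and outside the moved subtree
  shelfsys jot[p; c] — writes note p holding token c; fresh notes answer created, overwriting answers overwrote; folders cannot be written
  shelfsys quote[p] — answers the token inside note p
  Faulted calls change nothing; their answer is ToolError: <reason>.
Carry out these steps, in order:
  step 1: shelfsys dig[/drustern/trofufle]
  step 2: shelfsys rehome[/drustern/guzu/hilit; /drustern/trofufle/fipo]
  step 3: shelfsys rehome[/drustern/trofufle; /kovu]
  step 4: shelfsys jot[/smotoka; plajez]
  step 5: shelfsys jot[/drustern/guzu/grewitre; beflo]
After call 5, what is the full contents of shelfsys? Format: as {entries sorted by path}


Answer: {drustern/, drustern/guzu/, drustern/guzu/grewitre=beflo, kovu/, kovu/fipo/, smotoka=plajez}

Derivation:
Do: shelfsys dig[p=/drustern/trofufle]
See: ok
Do: shelfsys rehome[s=/drustern/guzu/hilit; d=/drustern/trofufle/fipo]
See: ok
Do: shelfsys rehome[s=/drustern/trofufle; d=/kovu]
See: ok
Do: shelfsys jot[p=/smotoka; c=plajez]
See: overwrote
Do: shelfsys jot[p=/drustern/guzu/grewitre; c=beflo]
See: created


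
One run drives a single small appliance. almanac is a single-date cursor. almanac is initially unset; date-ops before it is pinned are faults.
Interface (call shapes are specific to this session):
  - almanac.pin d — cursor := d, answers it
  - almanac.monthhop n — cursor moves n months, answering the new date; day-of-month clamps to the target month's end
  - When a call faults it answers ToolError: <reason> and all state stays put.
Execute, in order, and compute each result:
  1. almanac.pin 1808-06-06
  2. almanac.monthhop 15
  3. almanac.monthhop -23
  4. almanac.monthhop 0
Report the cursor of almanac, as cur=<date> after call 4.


Answer: cur=1807-10-06

Derivation:
Act: almanac.pin[1808-06-06]
Obs: 1808-06-06
Act: almanac.monthhop[15]
Obs: 1809-09-06
Act: almanac.monthhop[-23]
Obs: 1807-10-06
Act: almanac.monthhop[0]
Obs: 1807-10-06


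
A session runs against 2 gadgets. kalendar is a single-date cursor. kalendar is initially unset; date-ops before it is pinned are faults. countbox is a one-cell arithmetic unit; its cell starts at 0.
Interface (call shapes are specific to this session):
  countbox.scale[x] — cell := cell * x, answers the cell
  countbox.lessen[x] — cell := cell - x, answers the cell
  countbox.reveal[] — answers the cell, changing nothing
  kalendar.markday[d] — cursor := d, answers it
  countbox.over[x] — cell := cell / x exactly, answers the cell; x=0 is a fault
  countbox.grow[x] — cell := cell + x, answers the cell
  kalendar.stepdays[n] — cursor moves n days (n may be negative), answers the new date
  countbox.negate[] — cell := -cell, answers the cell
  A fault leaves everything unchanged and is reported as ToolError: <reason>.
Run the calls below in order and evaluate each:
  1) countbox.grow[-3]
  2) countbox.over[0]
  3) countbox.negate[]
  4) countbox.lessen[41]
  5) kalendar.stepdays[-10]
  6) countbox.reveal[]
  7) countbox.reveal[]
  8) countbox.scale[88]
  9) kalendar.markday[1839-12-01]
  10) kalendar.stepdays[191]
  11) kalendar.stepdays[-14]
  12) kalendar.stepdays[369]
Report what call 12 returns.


Answer: 1841-05-30

Derivation:
-> countbox.grow(x→-3)
<- -3
-> countbox.over(x→0)
<- ToolError: division by zero
-> countbox.negate()
<- 3
-> countbox.lessen(x→41)
<- -38
-> kalendar.stepdays(n→-10)
<- ToolError: no date set
-> countbox.reveal()
<- -38
-> countbox.reveal()
<- -38
-> countbox.scale(x→88)
<- -3344
-> kalendar.markday(d→1839-12-01)
<- 1839-12-01
-> kalendar.stepdays(n→191)
<- 1840-06-09
-> kalendar.stepdays(n→-14)
<- 1840-05-26
-> kalendar.stepdays(n→369)
<- 1841-05-30


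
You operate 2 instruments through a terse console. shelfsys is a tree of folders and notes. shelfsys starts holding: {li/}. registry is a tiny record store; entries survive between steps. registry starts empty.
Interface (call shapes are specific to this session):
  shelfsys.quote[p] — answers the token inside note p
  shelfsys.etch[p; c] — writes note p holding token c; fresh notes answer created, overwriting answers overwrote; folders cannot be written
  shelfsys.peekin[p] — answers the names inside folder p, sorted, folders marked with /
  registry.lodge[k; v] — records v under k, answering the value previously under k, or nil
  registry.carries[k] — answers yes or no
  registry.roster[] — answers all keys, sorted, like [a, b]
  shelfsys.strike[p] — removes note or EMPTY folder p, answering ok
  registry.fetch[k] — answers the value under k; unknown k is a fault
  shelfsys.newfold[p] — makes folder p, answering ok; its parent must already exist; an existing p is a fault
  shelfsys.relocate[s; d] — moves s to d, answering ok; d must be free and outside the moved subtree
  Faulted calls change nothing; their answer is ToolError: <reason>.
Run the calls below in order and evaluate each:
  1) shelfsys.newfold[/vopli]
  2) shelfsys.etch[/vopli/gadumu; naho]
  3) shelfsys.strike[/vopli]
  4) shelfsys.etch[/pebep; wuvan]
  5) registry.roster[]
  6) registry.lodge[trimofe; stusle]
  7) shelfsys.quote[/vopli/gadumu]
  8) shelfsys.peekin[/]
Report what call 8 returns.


I call newfold(/vopli), giving ok.
Using etch(/vopli/gadumu, naho), and see created.
I run strike(/vopli), and observe ToolError: not empty.
Now I run etch(/pebep, wuvan), and see created.
Next I call roster(), and get [].
I run lodge(trimofe, stusle): nil.
Then quote(/vopli/gadumu), yielding naho.
I try peekin(/), which returns [li/, pebep, vopli/].

Answer: [li/, pebep, vopli/]


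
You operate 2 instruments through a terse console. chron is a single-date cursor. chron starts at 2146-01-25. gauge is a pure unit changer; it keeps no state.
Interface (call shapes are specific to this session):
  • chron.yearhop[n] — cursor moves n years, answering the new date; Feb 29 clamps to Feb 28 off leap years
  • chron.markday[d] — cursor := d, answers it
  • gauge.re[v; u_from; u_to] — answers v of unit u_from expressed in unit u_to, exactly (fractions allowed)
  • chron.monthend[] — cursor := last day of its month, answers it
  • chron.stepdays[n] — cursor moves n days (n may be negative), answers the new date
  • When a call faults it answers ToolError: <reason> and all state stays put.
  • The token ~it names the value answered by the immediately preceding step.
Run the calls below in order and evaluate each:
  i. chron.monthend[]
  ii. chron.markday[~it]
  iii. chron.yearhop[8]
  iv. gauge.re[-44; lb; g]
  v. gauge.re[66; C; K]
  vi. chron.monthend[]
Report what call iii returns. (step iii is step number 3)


Calling monthend(), yielding 2146-01-31.
I call markday on d=~it, which returns 2146-01-31.
I use yearhop on n=8, giving 2154-01-31.
Invoking re on v=-44, u_from=lb, u_to=g, yielding -498951607/25000.
I try re on v=66, u_from=C, u_to=K, and observe 6783/20.
I call monthend(), and get 2154-01-31.

Answer: 2154-01-31


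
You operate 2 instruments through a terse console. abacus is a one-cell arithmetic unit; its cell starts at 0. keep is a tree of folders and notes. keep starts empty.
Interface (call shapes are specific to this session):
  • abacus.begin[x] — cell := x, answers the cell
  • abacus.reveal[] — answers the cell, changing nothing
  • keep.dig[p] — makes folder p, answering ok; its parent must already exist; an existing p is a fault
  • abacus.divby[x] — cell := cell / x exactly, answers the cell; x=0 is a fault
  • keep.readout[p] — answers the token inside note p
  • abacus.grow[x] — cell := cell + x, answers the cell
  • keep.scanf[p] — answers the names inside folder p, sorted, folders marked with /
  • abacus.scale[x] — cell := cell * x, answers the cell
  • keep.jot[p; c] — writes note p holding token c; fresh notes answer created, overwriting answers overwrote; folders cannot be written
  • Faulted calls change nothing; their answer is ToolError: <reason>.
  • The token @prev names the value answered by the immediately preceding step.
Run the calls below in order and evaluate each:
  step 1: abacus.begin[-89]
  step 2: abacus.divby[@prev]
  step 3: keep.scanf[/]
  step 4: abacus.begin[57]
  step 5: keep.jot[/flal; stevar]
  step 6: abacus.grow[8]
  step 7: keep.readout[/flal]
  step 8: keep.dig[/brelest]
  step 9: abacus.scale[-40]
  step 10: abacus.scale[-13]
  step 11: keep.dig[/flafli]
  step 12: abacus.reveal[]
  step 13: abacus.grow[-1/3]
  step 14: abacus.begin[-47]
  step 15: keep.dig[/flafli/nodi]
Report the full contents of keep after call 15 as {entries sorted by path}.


I invoke begin on x→-89, giving -89.
I try divby on x→@prev: 1.
I use scanf on p→/: [].
Next I call begin on x→57, which returns 57.
I run jot on p→/flal, c→stevar, giving created.
Now I run grow on x→8: 65.
Invoking readout on p→/flal, — result: stevar.
I invoke dig on p→/brelest, → ok.
Next I call scale on x→-40, and get -2600.
Now I run scale on x→-13, and see 33800.
I run dig on p→/flafli, and get ok.
Using reveal(), which returns 33800.
Invoking grow on x→-1/3, which returns 101399/3.
I call begin on x→-47, giving -47.
I call dig on p→/flafli/nodi, — result: ok.

Answer: {brelest/, flafli/, flafli/nodi/, flal=stevar}


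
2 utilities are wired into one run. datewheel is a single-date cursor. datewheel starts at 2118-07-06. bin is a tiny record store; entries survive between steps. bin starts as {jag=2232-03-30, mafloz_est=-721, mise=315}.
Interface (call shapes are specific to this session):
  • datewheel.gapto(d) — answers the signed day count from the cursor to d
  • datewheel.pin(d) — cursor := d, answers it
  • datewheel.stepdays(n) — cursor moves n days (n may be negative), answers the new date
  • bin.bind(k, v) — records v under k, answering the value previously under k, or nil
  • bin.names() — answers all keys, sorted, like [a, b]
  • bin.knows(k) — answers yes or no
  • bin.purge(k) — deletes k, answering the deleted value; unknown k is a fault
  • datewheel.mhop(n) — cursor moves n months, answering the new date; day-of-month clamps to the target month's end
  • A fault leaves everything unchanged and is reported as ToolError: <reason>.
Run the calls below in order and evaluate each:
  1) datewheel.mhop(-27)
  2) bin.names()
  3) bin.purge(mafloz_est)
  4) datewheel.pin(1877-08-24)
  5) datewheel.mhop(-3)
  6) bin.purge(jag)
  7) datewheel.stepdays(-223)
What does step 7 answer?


Answer: 1876-10-13

Derivation:
# 1. datewheel.mhop(n: -27) ~> 2116-04-06
# 2. bin.names() ~> [jag, mafloz_est, mise]
# 3. bin.purge(k: mafloz_est) ~> -721
# 4. datewheel.pin(d: 1877-08-24) ~> 1877-08-24
# 5. datewheel.mhop(n: -3) ~> 1877-05-24
# 6. bin.purge(k: jag) ~> 2232-03-30
# 7. datewheel.stepdays(n: -223) ~> 1876-10-13


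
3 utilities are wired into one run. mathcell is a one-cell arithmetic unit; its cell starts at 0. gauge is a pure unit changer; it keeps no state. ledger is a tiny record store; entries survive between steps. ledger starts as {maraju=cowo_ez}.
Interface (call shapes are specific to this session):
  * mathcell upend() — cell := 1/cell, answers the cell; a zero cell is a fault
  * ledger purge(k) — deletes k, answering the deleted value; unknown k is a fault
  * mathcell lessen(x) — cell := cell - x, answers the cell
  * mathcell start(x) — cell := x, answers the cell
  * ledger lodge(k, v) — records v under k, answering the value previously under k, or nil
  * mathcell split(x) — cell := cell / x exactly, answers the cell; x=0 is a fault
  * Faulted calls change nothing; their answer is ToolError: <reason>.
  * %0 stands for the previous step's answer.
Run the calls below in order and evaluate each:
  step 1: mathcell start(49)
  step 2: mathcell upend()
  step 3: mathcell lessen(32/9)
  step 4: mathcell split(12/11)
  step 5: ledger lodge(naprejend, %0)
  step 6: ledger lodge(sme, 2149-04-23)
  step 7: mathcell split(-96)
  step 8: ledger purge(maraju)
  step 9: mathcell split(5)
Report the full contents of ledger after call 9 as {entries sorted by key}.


Answer: {naprejend=-17149/5292, sme=2149-04-23}

Derivation:
;; 1. mathcell start(x=49) : 49
;; 2. mathcell upend() : 1/49
;; 3. mathcell lessen(x=32/9) : -1559/441
;; 4. mathcell split(x=12/11) : -17149/5292
;; 5. ledger lodge(k=naprejend, v=%0) : nil
;; 6. ledger lodge(k=sme, v=2149-04-23) : nil
;; 7. mathcell split(x=-96) : 17149/508032
;; 8. ledger purge(k=maraju) : cowo_ez
;; 9. mathcell split(x=5) : 17149/2540160


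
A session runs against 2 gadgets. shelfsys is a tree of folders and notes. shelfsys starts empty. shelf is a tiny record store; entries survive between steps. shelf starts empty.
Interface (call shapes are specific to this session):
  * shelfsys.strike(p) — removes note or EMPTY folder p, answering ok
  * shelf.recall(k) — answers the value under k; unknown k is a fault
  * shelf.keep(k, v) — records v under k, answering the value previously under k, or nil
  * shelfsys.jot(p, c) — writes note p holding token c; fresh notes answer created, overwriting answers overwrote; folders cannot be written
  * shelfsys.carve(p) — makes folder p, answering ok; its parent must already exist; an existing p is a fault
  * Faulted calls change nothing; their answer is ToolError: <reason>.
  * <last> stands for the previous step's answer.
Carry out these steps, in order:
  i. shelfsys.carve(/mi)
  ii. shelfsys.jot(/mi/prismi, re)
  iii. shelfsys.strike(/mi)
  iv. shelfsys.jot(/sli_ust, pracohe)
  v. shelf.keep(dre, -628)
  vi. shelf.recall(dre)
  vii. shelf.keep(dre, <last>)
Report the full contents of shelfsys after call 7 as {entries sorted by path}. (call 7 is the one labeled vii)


[in] shelfsys.carve p=/mi
  ok
[in] shelfsys.jot p=/mi/prismi c=re
  created
[in] shelfsys.strike p=/mi
  ToolError: not empty
[in] shelfsys.jot p=/sli_ust c=pracohe
  created
[in] shelf.keep k=dre v=-628
  nil
[in] shelf.recall k=dre
  -628
[in] shelf.keep k=dre v=<last>
  -628

Answer: {mi/, mi/prismi=re, sli_ust=pracohe}


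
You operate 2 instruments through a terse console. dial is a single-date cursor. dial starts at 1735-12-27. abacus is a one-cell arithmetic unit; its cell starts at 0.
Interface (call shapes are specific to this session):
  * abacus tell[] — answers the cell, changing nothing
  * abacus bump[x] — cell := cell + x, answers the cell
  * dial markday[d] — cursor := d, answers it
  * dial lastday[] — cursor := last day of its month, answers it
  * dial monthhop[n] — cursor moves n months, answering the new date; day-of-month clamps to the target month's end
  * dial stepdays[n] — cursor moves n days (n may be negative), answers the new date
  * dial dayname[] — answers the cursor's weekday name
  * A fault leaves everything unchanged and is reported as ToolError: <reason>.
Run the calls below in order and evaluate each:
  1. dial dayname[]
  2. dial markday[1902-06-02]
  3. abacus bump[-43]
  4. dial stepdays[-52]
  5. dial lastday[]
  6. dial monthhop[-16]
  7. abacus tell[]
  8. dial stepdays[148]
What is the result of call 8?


Next I call dial dayname, → Tuesday.
Using dial markday using d=1902-06-02, — result: 1902-06-02.
I use abacus bump using x=-43: -43.
I invoke dial stepdays using n=-52, and see 1902-04-11.
I try dial lastday(), and get 1902-04-30.
Now I run dial monthhop using n=-16, and get 1900-12-30.
Next I call abacus tell, giving -43.
Invoking dial stepdays using n=148, → 1901-05-27.

Answer: 1901-05-27


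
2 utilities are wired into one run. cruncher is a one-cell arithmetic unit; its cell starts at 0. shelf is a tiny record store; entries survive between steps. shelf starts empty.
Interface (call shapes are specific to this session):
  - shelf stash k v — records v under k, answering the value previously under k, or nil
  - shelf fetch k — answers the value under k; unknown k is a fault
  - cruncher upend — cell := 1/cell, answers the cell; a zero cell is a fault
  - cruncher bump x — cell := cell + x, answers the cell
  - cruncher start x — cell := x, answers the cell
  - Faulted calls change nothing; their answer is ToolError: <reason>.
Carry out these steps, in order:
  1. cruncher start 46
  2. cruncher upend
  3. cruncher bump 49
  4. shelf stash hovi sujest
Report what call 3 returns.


~$ cruncher start 46
  46
~$ cruncher upend
  1/46
~$ cruncher bump 49
  2255/46
~$ shelf stash hovi sujest
  nil

Answer: 2255/46


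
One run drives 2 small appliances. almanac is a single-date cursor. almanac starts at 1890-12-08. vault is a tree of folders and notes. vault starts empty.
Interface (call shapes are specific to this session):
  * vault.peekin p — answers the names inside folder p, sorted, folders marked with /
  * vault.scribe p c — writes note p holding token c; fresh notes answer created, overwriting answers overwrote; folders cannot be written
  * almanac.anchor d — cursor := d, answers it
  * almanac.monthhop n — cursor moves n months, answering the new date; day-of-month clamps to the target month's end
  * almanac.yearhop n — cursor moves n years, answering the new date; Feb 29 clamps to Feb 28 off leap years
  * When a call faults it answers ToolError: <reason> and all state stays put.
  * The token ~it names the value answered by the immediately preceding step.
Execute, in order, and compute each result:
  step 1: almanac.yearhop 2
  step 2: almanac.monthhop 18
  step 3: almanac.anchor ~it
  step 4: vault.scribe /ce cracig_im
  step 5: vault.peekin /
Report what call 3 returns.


% yearhop 2
[out] 1892-12-08
% monthhop 18
[out] 1894-06-08
% anchor ~it
[out] 1894-06-08
% scribe /ce cracig_im
[out] created
% peekin /
[out] [ce]

Answer: 1894-06-08


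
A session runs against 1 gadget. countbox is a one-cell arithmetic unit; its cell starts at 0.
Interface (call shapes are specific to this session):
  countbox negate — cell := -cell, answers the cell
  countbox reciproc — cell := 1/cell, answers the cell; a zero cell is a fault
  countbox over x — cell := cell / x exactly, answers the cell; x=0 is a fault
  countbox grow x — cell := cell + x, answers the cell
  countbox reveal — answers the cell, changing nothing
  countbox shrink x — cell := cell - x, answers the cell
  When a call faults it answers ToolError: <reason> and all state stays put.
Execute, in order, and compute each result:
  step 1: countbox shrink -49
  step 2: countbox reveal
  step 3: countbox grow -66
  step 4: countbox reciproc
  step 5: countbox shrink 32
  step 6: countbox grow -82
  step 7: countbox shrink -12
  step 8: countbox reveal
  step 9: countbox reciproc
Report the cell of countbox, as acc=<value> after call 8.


Answer: acc=-1735/17

Derivation:
-> countbox shrink(x='-49')
<- 49
-> countbox reveal()
<- 49
-> countbox grow(x='-66')
<- -17
-> countbox reciproc()
<- -1/17
-> countbox shrink(x='32')
<- -545/17
-> countbox grow(x='-82')
<- -1939/17
-> countbox shrink(x='-12')
<- -1735/17
-> countbox reveal()
<- -1735/17
-> countbox reciproc()
<- -17/1735


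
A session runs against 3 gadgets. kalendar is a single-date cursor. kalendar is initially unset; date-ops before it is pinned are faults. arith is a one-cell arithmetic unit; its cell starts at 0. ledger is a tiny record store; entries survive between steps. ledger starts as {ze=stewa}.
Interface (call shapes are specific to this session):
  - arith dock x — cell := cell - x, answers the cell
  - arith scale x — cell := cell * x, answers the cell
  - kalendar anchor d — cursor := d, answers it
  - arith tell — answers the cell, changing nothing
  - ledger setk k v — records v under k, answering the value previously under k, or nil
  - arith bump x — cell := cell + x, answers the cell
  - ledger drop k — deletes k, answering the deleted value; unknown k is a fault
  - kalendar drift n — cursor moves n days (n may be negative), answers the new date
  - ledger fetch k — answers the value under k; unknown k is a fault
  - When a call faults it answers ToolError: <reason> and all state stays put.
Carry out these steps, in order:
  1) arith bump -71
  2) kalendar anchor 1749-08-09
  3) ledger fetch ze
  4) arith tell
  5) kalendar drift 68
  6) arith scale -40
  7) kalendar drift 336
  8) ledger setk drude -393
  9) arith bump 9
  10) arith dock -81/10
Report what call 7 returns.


Answer: 1750-09-17

Derivation:
> arith bump x: -71
:: -71
> kalendar anchor d: 1749-08-09
:: 1749-08-09
> ledger fetch k: ze
:: stewa
> arith tell
:: -71
> kalendar drift n: 68
:: 1749-10-16
> arith scale x: -40
:: 2840
> kalendar drift n: 336
:: 1750-09-17
> ledger setk k: drude v: -393
:: nil
> arith bump x: 9
:: 2849
> arith dock x: -81/10
:: 28571/10


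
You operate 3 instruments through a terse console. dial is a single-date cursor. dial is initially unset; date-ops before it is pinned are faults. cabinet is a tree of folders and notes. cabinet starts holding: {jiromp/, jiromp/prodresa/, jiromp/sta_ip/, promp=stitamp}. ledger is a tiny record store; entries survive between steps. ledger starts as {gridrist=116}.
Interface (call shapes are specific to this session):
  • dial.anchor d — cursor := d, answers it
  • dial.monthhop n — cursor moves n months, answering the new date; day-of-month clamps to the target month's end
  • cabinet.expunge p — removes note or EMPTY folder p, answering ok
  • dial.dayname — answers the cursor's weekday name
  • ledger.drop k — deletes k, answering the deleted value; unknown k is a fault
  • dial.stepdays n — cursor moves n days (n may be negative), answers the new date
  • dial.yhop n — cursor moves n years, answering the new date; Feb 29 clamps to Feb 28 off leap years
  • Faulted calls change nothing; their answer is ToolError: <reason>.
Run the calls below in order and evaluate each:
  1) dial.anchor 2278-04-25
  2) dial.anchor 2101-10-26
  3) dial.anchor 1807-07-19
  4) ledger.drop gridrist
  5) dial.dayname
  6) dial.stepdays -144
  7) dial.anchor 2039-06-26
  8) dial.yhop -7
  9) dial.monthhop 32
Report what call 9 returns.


Answer: 2035-02-26

Derivation:
-- anchor(d: 2278-04-25) : 2278-04-25
-- anchor(d: 2101-10-26) : 2101-10-26
-- anchor(d: 1807-07-19) : 1807-07-19
-- drop(k: gridrist) : 116
-- dayname() : Sunday
-- stepdays(n: -144) : 1807-02-25
-- anchor(d: 2039-06-26) : 2039-06-26
-- yhop(n: -7) : 2032-06-26
-- monthhop(n: 32) : 2035-02-26


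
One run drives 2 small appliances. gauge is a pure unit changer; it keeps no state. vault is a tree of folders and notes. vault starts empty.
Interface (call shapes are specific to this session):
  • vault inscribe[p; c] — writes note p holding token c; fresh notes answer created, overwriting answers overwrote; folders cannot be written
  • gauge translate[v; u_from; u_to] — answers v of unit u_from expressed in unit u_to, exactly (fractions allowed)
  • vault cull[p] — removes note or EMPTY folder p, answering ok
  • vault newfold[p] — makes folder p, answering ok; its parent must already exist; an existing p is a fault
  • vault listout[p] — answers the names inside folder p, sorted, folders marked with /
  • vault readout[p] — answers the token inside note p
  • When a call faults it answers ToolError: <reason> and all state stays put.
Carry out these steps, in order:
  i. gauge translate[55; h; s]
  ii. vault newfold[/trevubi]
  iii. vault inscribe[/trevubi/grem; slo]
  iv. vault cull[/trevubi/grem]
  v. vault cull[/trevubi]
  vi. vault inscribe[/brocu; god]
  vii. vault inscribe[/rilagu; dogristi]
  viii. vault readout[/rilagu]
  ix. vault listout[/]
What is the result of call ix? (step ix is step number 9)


Answer: [brocu, rilagu]

Derivation:
CALL gauge translate[v='55'; u_from='h'; u_to='s']
RET  198000
CALL vault newfold[p='/trevubi']
RET  ok
CALL vault inscribe[p='/trevubi/grem'; c='slo']
RET  created
CALL vault cull[p='/trevubi/grem']
RET  ok
CALL vault cull[p='/trevubi']
RET  ok
CALL vault inscribe[p='/brocu'; c='god']
RET  created
CALL vault inscribe[p='/rilagu'; c='dogristi']
RET  created
CALL vault readout[p='/rilagu']
RET  dogristi
CALL vault listout[p='/']
RET  [brocu, rilagu]


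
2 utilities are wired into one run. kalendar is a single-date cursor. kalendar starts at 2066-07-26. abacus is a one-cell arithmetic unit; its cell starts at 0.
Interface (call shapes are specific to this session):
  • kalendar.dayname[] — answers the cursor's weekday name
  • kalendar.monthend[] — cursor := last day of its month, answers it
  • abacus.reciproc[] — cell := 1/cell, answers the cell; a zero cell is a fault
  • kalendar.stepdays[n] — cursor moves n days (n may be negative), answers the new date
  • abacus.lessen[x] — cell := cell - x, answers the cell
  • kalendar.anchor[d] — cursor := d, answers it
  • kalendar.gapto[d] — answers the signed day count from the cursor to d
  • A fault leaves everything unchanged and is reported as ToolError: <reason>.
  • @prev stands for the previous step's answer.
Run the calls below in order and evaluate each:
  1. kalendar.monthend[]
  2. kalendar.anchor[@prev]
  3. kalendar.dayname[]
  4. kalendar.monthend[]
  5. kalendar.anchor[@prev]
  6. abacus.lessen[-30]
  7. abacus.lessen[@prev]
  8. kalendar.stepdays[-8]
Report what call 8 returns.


Answer: 2066-07-23

Derivation:
CALL kalendar.monthend[]
RET  2066-07-31
CALL kalendar.anchor[d: @prev]
RET  2066-07-31
CALL kalendar.dayname[]
RET  Saturday
CALL kalendar.monthend[]
RET  2066-07-31
CALL kalendar.anchor[d: @prev]
RET  2066-07-31
CALL abacus.lessen[x: -30]
RET  30
CALL abacus.lessen[x: @prev]
RET  0
CALL kalendar.stepdays[n: -8]
RET  2066-07-23


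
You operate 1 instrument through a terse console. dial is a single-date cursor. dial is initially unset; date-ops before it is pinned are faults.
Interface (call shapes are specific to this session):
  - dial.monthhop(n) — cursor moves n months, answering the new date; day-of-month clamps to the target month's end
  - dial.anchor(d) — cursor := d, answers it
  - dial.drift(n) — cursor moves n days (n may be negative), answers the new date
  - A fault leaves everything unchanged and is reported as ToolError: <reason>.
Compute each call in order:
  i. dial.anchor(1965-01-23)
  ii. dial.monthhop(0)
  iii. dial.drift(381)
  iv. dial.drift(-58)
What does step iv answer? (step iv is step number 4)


·→ anchor(d→1965-01-23)
·← 1965-01-23
·→ monthhop(n→0)
·← 1965-01-23
·→ drift(n→381)
·← 1966-02-08
·→ drift(n→-58)
·← 1965-12-12

Answer: 1965-12-12


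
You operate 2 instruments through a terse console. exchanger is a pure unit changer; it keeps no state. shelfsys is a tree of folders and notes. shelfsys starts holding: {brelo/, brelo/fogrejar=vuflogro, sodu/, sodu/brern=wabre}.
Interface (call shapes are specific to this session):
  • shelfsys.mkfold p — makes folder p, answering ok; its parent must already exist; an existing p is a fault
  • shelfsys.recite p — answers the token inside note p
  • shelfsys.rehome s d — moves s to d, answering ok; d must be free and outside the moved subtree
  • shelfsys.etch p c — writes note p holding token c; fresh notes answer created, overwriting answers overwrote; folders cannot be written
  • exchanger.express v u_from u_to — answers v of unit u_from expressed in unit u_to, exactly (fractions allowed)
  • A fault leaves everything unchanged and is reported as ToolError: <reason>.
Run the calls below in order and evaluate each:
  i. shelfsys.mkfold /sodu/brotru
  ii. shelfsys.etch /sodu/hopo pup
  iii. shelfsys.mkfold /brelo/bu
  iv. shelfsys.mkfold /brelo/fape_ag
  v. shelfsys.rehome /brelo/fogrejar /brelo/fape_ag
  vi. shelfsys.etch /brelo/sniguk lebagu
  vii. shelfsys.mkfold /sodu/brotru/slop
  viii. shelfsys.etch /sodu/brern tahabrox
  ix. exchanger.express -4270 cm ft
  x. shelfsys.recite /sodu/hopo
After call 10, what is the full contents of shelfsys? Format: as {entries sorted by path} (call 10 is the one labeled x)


Answer: {brelo/, brelo/bu/, brelo/fape_ag/, brelo/fogrejar=vuflogro, brelo/sniguk=lebagu, sodu/, sodu/brern=tahabrox, sodu/brotru/, sodu/brotru/slop/, sodu/hopo=pup}

Derivation:
I call shelfsys.mkfold passing p→/sodu/brotru, which returns ok.
Now I run shelfsys.etch passing p→/sodu/hopo, c→pup, giving created.
Invoking shelfsys.mkfold passing p→/brelo/bu, giving ok.
I run shelfsys.mkfold passing p→/brelo/fape_ag, which returns ok.
Using shelfsys.rehome passing s→/brelo/fogrejar, d→/brelo/fape_ag: ToolError: exists.
Then shelfsys.etch passing p→/brelo/sniguk, c→lebagu, yielding created.
I run shelfsys.mkfold passing p→/sodu/brotru/slop, yielding ok.
I run shelfsys.etch passing p→/sodu/brern, c→tahabrox, and see overwrote.
I use exchanger.express passing v→-4270, u_from→cm, u_to→ft, → -53375/381.
I try shelfsys.recite passing p→/sodu/hopo, — result: pup.
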